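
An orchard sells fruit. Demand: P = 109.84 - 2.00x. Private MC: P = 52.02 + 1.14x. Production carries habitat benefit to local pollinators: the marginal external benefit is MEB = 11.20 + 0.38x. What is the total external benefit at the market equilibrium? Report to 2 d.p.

270.66

Market equilibrium (private): 52.02 + 1.14x = 109.84 - 2.00x → x_m = 18.4140.
Total external benefit = ∫₀^{x_m} (11.20 + 0.38x) dx = 11.20×18.4140 + ½×0.38×18.4140² = 270.6611.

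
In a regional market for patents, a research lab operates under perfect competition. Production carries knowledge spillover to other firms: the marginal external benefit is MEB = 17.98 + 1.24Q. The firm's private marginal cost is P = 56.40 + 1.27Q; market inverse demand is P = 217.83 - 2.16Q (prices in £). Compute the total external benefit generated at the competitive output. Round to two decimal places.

Market equilibrium (private): 56.40 + 1.27Q = 217.83 - 2.16Q → Q_m = 47.0641.
Total external benefit = ∫₀^{Q_m} (17.98 + 1.24Q) dQ = 17.98×47.0641 + ½×1.24×47.0641² = 2219.5308.

£2219.53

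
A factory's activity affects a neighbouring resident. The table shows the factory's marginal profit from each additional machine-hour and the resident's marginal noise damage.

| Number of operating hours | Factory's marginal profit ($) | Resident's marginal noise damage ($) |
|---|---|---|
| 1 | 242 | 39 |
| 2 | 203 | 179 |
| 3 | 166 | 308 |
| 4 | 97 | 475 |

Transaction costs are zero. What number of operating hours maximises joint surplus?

Bargaining reaches the level where marginal profit last exceeds marginal noise damage.
That holds through level 2 (203 ≥ 179) but not at 3 (166 < 308).

2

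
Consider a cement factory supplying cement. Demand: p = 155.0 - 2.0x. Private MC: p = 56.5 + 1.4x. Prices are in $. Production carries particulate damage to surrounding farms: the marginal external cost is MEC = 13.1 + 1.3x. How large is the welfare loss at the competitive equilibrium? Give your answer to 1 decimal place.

DWL = $274.1

Market equilibrium (private): 56.5 + 1.4x = 155.0 - 2.0x → x_m = 28.9706.
Social marginal cost = private MC + MEC = 69.6 + 2.7x.
Set SMC = demand: 69.6 + 2.7x = 155.0 - 2.0x → x* = 18.1702.
Between x* and x_m the wedge SMC − demand runs linearly from 0 to MEC(x_m), so the loss is a triangle.
DWL = ½ × 10.8004 × 50.7618 = 274.1239.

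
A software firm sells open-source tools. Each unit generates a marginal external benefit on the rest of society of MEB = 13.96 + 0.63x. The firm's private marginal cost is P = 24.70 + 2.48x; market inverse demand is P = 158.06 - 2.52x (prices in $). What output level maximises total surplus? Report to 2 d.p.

x* = 33.71

Social marginal cost = private MC − MEB = 10.74 + 1.85x.
Set SMC = demand: 10.74 + 1.85x = 158.06 - 2.52x → x* = 33.7117.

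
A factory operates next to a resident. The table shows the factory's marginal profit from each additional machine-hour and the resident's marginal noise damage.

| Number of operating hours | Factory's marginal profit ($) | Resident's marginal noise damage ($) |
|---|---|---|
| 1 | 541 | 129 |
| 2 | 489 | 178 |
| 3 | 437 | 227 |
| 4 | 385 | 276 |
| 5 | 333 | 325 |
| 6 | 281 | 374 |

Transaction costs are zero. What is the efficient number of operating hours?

Bargaining reaches the level where marginal profit last exceeds marginal noise damage.
That holds through level 5 (333 ≥ 325) but not at 6 (281 < 374).

5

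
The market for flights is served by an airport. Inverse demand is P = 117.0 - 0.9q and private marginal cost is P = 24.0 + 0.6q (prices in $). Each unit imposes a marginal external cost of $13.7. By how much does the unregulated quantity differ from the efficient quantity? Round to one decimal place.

Market equilibrium (private): 24.0 + 0.6q = 117.0 - 0.9q → q_m = 62.0000.
Social marginal cost = private MC + MEC = 37.7 + 0.6q.
Set SMC = demand: 37.7 + 0.6q = 117.0 - 0.9q → q* = 52.8667.
Gap = |62.0000 − 52.8667| = 9.1333.

9.1 units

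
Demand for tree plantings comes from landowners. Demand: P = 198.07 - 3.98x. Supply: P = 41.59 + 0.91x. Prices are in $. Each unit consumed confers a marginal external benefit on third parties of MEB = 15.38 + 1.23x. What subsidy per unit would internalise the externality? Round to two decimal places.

Social marginal benefit = demand + MEB = 213.45 - 2.75x.
Set SMB = MC: 213.45 - 2.75x = 41.59 + 0.91x → x* = 46.9563.
The Pigouvian subsidy equals MEB at x*: 15.38 + 1.23×46.9563 = 73.1362.

subsidy = $73.14 per unit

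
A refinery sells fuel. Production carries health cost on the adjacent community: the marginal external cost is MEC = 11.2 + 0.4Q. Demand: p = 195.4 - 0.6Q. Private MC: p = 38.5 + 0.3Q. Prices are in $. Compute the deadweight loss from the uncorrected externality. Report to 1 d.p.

DWL = $2519.3

Market equilibrium (private): 38.5 + 0.3Q = 195.4 - 0.6Q → Q_m = 174.3333.
Social marginal cost = private MC + MEC = 49.7 + 0.7Q.
Set SMC = demand: 49.7 + 0.7Q = 195.4 - 0.6Q → Q* = 112.0769.
The loss is the area between SMC and demand from Q* to Q_m; with linear curves that's a triangle of height MEC(Q_m).
DWL = ½ × 62.2564 × 80.9333 = 2519.3079.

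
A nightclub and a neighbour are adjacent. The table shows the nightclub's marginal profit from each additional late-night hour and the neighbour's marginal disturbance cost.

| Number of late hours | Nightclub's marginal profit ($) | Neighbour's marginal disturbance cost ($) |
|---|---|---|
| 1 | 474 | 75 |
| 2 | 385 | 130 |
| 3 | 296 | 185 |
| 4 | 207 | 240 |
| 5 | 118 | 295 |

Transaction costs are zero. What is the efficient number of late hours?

Bargaining reaches the level where marginal profit last exceeds marginal disturbance cost.
That holds through level 3 (296 ≥ 185) but not at 4 (207 < 240).

3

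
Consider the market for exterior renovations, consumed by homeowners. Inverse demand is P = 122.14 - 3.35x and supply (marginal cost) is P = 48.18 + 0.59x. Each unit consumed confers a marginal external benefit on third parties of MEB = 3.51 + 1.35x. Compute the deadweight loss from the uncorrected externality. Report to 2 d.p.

DWL = 160.70

Market equilibrium (private): 48.18 + 0.59x = 122.14 - 3.35x → x_m = 18.7716.
Social marginal benefit = demand + MEB = 125.65 - 2.00x.
Set SMB = MC: 125.65 - 2.00x = 48.18 + 0.59x → x* = 29.9112.
The welfare-loss triangle has base |x_m − x*| and height MEB(x_m) (the vertical gap between SMB and MC is zero at x* and MEB at x_m).
DWL = ½ × 11.1396 × 28.8516 = 160.6976.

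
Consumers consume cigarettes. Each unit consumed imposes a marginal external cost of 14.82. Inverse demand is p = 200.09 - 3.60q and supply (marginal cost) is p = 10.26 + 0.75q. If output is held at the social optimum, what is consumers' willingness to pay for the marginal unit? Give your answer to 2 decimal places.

Social marginal benefit = demand − MEC = 185.27 - 3.60q.
Set SMB = MC: 185.27 - 3.60q = 10.26 + 0.75q → q* = 40.2322.
Consumer price on the demand curve at q*: 200.09 − 3.60×40.2322 = 55.2541.

P = 55.25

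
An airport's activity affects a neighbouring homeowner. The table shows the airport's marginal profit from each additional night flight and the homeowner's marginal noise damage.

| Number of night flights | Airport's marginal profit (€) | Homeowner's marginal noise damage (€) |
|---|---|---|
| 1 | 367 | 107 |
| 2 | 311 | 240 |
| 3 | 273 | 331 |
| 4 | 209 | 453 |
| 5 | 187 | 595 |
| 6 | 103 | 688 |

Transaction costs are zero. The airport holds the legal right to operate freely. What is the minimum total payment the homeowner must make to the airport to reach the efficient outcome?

€772

Left alone the airport would choose level 6 (marginal profit stays positive).
Efficient level: k* = 2 (marginal profit ≥ marginal noise damage through 2).
The homeowner must at least cover the airport's forgone profit from cutting 6→2: 273 + 209 + 187 + 103 = 772.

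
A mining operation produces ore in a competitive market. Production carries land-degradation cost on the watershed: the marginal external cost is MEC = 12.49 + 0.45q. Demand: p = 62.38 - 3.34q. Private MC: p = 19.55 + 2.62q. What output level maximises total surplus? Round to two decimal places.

Social marginal cost = private MC + MEC = 32.04 + 3.07q.
Set SMC = demand: 32.04 + 3.07q = 62.38 - 3.34q → q* = 4.7332.

q* = 4.73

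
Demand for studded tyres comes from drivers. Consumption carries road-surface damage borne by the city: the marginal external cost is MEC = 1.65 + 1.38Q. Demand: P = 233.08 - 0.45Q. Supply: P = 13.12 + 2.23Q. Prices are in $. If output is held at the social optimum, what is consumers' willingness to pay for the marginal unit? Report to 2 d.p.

Social marginal benefit = demand − MEC = 231.43 - 1.83Q.
Set SMB = MC: 231.43 - 1.83Q = 13.12 + 2.23Q → Q* = 53.7709.
Consumer price on the demand curve at Q*: 233.08 − 0.45×53.7709 = 208.8831.

P = $208.88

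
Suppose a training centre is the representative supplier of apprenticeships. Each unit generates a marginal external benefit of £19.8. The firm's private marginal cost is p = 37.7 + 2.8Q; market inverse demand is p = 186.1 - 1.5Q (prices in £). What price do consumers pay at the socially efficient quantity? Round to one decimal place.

Social marginal cost = private MC − MEB = 17.9 + 2.8Q.
Set SMC = demand: 17.9 + 2.8Q = 186.1 - 1.5Q → Q* = 39.1163.
Consumer price on the demand curve at Q*: 186.1 − 1.5×39.1163 = 127.4256.

P = £127.4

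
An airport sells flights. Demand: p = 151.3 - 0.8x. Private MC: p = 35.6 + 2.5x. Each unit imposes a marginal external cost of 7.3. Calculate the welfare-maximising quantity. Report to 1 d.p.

x* = 32.8

Social marginal cost = private MC + MEC = 42.9 + 2.5x.
Set SMC = demand: 42.9 + 2.5x = 151.3 - 0.8x → x* = 32.8485.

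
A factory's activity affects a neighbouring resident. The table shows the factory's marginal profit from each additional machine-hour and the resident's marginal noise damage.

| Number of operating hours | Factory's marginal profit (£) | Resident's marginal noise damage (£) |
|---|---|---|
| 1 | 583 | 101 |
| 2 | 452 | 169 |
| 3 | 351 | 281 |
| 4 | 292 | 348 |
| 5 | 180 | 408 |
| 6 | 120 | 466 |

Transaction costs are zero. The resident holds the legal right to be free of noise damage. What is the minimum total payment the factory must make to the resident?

£551

Efficient level: marginal profit ≥ marginal noise damage through level 3, so k* = 3.
With the resident holding the right, the factory must at least compensate total damage at k*: 101 + 169 + 281 = 551.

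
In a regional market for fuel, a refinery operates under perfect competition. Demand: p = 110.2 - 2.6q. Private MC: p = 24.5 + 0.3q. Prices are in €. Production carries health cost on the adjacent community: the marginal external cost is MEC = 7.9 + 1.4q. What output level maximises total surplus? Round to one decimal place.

Social marginal cost = private MC + MEC = 32.4 + 1.7q.
Set SMC = demand: 32.4 + 1.7q = 110.2 - 2.6q → q* = 18.0930.

q* = 18.1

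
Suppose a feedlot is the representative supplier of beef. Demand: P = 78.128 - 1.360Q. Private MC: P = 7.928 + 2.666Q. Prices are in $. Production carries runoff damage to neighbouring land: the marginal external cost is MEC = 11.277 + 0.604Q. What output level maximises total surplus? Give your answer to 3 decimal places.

Social marginal cost = private MC + MEC = 19.205 + 3.270Q.
Set SMC = demand: 19.205 + 3.270Q = 78.128 - 1.360Q → Q* = 12.7263.

Q* = 12.726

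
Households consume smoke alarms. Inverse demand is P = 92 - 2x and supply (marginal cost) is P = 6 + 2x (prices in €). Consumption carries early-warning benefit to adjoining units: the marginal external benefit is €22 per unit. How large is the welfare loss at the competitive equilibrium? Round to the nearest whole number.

Market equilibrium (private): 6 + 2x = 92 - 2x → x_m = 21.5000.
Social marginal benefit = demand + MEB = 114 - 2x.
Set SMB = MC: 114 - 2x = 6 + 2x → x* = 27.0000.
The loss is the area between SMB and MC from x* to x_m; with linear curves that's a triangle of height MEB(x_m).
DWL = ½ × 5.5000 × 22.0000 = 60.5000.

DWL = €61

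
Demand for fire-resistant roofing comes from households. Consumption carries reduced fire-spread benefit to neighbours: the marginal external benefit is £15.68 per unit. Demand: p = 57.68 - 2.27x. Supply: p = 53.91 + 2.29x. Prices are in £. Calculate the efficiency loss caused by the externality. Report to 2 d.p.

Market equilibrium (private): 53.91 + 2.29x = 57.68 - 2.27x → x_m = 0.8268.
Social marginal benefit = demand + MEB = 73.36 - 2.27x.
Set SMB = MC: 73.36 - 2.27x = 53.91 + 2.29x → x* = 4.2654.
The loss is the area between SMB and MC from x* to x_m; with linear curves that's a triangle of height MEB(x_m).
DWL = ½ × 3.4386 × 15.6800 = 26.9586.

DWL = £26.96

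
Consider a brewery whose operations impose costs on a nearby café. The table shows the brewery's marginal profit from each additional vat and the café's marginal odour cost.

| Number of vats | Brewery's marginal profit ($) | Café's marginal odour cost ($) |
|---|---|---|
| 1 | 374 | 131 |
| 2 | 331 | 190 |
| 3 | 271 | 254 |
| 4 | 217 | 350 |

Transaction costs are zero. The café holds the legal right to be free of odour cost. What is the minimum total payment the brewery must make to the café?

$575

Efficient level: marginal profit ≥ marginal odour cost through level 3, so k* = 3.
With the café holding the right, the brewery must at least compensate total damage at k*: 131 + 190 + 254 = 575.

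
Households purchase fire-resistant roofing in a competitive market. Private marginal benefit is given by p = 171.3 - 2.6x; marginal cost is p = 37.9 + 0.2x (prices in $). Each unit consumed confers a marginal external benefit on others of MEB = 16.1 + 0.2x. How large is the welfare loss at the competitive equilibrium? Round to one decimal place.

Market equilibrium (private): 37.9 + 0.2x = 171.3 - 2.6x → x_m = 47.6429.
Social marginal benefit = demand + MEB = 187.4 - 2.4x.
Set SMB = MC: 187.4 - 2.4x = 37.9 + 0.2x → x* = 57.5000.
Height of the DWL triangle at x_m is SMB(x_m) − MC(x_m) = MEB(x_m) = 25.6286.
DWL = ½ × 9.8571 × 25.6286 = 126.3118.

DWL = $126.3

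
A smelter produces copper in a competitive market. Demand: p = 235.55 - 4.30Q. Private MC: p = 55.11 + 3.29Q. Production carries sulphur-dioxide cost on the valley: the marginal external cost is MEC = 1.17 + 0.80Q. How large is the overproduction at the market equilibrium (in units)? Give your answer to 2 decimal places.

Market equilibrium (private): 55.11 + 3.29Q = 235.55 - 4.30Q → Q_m = 23.7734.
Social marginal cost = private MC + MEC = 56.28 + 4.09Q.
Set SMC = demand: 56.28 + 4.09Q = 235.55 - 4.30Q → Q* = 21.3671.
Gap = |23.7734 − 21.3671| = 2.4063.

2.41 units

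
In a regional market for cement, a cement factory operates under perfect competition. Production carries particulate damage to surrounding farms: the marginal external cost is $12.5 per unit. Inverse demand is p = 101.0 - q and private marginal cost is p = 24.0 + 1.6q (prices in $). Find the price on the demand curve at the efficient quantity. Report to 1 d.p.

P = $76.2

Social marginal cost = private MC + MEC = 36.5 + 1.6q.
Set SMC = demand: 36.5 + 1.6q = 101.0 - q → q* = 24.8077.
Consumer price on the demand curve at q*: 101.0 − 1.0×24.8077 = 76.1923.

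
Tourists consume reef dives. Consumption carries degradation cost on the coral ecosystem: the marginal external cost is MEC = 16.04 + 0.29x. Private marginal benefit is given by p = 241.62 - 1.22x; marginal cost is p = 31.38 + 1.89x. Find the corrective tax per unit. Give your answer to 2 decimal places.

tax = 32.60 per unit

Social marginal benefit = demand − MEC = 225.58 - 1.51x.
Set SMB = MC: 225.58 - 1.51x = 31.38 + 1.89x → x* = 57.1176.
The Pigouvian tax equals MEC at x*: 16.04 + 0.29×57.1176 = 32.6041.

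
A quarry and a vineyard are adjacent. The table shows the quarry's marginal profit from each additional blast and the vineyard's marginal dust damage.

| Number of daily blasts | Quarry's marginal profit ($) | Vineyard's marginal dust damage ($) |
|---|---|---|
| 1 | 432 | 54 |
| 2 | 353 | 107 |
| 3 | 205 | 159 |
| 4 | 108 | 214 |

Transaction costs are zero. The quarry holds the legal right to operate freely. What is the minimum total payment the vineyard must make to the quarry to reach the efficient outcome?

Left alone the quarry would choose level 4 (marginal profit stays positive).
Efficient level: k* = 3 (marginal profit ≥ marginal dust damage through 3).
The vineyard must at least cover the quarry's forgone profit from cutting 4→3: 108 = 108.

$108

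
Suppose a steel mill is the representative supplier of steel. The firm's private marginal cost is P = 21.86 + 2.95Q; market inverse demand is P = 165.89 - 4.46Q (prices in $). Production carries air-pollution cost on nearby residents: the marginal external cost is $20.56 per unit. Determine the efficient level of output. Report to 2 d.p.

Social marginal cost = private MC + MEC = 42.42 + 2.95Q.
Set SMC = demand: 42.42 + 2.95Q = 165.89 - 4.46Q → Q* = 16.6626.

Q* = 16.66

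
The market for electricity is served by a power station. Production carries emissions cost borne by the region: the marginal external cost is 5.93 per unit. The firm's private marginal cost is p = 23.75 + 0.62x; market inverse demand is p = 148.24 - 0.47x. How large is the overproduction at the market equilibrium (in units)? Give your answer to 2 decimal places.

5.44 units

Market equilibrium (private): 23.75 + 0.62x = 148.24 - 0.47x → x_m = 114.2110.
Social marginal cost = private MC + MEC = 29.68 + 0.62x.
Set SMC = demand: 29.68 + 0.62x = 148.24 - 0.47x → x* = 108.7706.
Gap = |114.2110 − 108.7706| = 5.4404.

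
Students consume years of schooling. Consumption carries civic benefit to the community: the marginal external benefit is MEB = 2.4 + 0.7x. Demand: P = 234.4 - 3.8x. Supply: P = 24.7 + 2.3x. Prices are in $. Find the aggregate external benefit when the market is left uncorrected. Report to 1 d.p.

$496.1

Market equilibrium (private): 24.7 + 2.3x = 234.4 - 3.8x → x_m = 34.3770.
Total external benefit = ∫₀^{x_m} (2.4 + 0.7x) dx = 2.4×34.3770 + ½×0.7×34.3770² = 496.1271.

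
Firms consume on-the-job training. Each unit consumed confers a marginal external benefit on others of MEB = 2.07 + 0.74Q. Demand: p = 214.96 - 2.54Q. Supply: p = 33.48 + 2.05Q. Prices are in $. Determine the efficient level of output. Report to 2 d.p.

Q* = 47.68

Social marginal benefit = demand + MEB = 217.03 - 1.80Q.
Set SMB = MC: 217.03 - 1.80Q = 33.48 + 2.05Q → Q* = 47.6753.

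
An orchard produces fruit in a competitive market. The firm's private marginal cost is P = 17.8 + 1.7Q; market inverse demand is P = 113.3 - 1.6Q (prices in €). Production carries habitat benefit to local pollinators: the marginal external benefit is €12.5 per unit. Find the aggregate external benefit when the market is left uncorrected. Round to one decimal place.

€361.7

Market equilibrium (private): 17.8 + 1.7Q = 113.3 - 1.6Q → Q_m = 28.9394.
Total external benefit = MEB × Q_m = 12.5 × 28.9394 = 361.7425.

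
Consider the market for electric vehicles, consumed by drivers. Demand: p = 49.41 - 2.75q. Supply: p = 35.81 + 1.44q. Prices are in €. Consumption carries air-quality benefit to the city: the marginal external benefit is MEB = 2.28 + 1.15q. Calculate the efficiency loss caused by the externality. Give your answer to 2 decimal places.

Market equilibrium (private): 35.81 + 1.44q = 49.41 - 2.75q → q_m = 3.2458.
Social marginal benefit = demand + MEB = 51.69 - 1.60q.
Set SMB = MC: 51.69 - 1.60q = 35.81 + 1.44q → q* = 5.2237.
The loss is the area between SMB and MC from q* to q_m; with linear curves that's a triangle of height MEB(q_m).
DWL = ½ × 1.9779 × 6.0127 = 5.9463.

DWL = €5.95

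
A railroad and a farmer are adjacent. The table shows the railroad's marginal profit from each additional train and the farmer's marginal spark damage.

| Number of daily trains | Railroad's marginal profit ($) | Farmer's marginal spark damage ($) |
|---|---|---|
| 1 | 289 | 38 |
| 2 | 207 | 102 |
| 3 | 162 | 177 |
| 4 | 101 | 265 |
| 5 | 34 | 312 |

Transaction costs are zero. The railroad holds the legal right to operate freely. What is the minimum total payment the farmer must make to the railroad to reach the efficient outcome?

Left alone the railroad would choose level 5 (marginal profit stays positive).
Efficient level: k* = 2 (marginal profit ≥ marginal spark damage through 2).
The farmer must at least cover the railroad's forgone profit from cutting 5→2: 162 + 101 + 34 = 297.

$297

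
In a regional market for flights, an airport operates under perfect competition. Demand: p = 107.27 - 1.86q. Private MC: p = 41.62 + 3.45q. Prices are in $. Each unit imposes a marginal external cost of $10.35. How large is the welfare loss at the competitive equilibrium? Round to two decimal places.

Market equilibrium (private): 41.62 + 3.45q = 107.27 - 1.86q → q_m = 12.3635.
Social marginal cost = private MC + MEC = 51.97 + 3.45q.
Set SMC = demand: 51.97 + 3.45q = 107.27 - 1.86q → q* = 10.4143.
Height of the DWL triangle at q_m is SMC(q_m) − demand(q_m) = MEC(q_m) = 10.3500.
DWL = ½ × 1.9492 × 10.3500 = 10.0871.

DWL = $10.09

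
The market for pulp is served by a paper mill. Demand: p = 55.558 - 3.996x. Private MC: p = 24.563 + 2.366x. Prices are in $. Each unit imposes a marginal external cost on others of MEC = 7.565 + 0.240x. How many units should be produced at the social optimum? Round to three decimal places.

x* = 3.549

Social marginal cost = private MC + MEC = 32.128 + 2.606x.
Set SMC = demand: 32.128 + 2.606x = 55.558 - 3.996x → x* = 3.5489.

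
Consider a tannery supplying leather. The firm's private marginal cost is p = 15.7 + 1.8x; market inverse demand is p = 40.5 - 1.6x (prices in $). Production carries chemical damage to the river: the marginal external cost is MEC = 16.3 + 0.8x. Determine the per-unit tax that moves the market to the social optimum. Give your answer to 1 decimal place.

Social marginal cost = private MC + MEC = 32.0 + 2.6x.
Set SMC = demand: 32.0 + 2.6x = 40.5 - 1.6x → x* = 2.0238.
The Pigouvian tax equals MEC at x*: 16.3 + 0.8×2.0238 = 17.9190.

tax = $17.9 per unit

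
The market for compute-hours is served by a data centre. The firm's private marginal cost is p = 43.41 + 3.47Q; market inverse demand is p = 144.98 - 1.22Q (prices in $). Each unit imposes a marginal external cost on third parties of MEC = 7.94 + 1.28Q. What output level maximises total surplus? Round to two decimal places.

Social marginal cost = private MC + MEC = 51.35 + 4.75Q.
Set SMC = demand: 51.35 + 4.75Q = 144.98 - 1.22Q → Q* = 15.6834.

Q* = 15.68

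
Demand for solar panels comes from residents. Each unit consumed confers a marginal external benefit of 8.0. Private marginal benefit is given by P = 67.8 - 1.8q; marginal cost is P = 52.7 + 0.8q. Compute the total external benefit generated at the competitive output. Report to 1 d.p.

Market equilibrium (private): 52.7 + 0.8q = 67.8 - 1.8q → q_m = 5.8077.
Total external benefit = MEB × q_m = 8.0 × 5.8077 = 46.4616.

46.5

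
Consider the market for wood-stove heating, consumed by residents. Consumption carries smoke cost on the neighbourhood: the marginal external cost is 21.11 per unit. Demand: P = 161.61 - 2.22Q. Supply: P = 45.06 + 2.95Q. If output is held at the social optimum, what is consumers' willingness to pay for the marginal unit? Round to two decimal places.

P = 120.63

Social marginal benefit = demand − MEC = 140.50 - 2.22Q.
Set SMB = MC: 140.50 - 2.22Q = 45.06 + 2.95Q → Q* = 18.4603.
Consumer price on the demand curve at Q*: 161.61 − 2.22×18.4603 = 120.6281.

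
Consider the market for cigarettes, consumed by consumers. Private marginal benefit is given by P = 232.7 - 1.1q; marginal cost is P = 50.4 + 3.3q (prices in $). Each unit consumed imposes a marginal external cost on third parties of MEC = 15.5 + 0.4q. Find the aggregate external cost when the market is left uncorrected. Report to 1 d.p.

$985.5

Market equilibrium (private): 50.4 + 3.3q = 232.7 - 1.1q → q_m = 41.4318.
Total external cost = ∫₀^{q_m} (15.5 + 0.4q) dq = 15.5×41.4318 + ½×0.4×41.4318² = 985.5117.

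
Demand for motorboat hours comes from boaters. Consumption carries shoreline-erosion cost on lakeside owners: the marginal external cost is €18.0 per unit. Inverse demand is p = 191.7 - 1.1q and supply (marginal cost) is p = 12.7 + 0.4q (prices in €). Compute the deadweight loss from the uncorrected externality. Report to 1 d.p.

Market equilibrium (private): 12.7 + 0.4q = 191.7 - 1.1q → q_m = 119.3333.
Social marginal benefit = demand − MEC = 173.7 - 1.1q.
Set SMB = MC: 173.7 - 1.1q = 12.7 + 0.4q → q* = 107.3333.
Between q* and q_m the wedge MC − SMB runs linearly from 0 to MEC(q_m), so the loss is a triangle.
DWL = ½ × 12.0000 × 18.0000 = 108.0000.

DWL = €108.0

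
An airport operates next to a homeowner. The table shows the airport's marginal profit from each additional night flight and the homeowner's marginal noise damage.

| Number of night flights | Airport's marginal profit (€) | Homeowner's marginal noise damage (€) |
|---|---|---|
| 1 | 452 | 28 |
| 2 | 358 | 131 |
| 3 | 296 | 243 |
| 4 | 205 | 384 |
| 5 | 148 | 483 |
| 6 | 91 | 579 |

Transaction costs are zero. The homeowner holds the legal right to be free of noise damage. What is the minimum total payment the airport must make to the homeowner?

€402

Efficient level: marginal profit ≥ marginal noise damage through level 3, so k* = 3.
With the homeowner holding the right, the airport must at least compensate total damage at k*: 28 + 131 + 243 = 402.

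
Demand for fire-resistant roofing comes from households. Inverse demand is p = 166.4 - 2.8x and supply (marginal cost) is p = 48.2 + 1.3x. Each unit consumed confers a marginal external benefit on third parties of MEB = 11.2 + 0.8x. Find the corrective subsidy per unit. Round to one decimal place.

subsidy = 42.6 per unit

Social marginal benefit = demand + MEB = 177.6 - 2.0x.
Set SMB = MC: 177.6 - 2.0x = 48.2 + 1.3x → x* = 39.2121.
The Pigouvian subsidy equals MEB at x*: 11.2 + 0.8×39.2121 = 42.5697.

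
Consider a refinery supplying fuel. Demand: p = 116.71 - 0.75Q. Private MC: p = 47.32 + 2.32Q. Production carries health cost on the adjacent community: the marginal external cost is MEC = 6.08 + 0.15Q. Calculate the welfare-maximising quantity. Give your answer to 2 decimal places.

Q* = 19.66

Social marginal cost = private MC + MEC = 53.40 + 2.47Q.
Set SMC = demand: 53.40 + 2.47Q = 116.71 - 0.75Q → Q* = 19.6615.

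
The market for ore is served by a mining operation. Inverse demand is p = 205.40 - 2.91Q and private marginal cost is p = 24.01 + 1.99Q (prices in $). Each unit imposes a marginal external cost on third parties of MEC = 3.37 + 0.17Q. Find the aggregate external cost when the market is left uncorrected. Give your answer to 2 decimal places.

$241.23

Market equilibrium (private): 24.01 + 1.99Q = 205.40 - 2.91Q → Q_m = 37.0184.
Total external cost = ∫₀^{Q_m} (3.37 + 0.17Q) dQ = 3.37×37.0184 + ½×0.17×37.0184² = 241.2328.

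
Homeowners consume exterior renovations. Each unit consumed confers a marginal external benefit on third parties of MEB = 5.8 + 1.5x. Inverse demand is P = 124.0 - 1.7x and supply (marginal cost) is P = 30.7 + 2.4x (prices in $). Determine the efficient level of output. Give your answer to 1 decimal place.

Social marginal benefit = demand + MEB = 129.8 - 0.2x.
Set SMB = MC: 129.8 - 0.2x = 30.7 + 2.4x → x* = 38.1154.

x* = 38.1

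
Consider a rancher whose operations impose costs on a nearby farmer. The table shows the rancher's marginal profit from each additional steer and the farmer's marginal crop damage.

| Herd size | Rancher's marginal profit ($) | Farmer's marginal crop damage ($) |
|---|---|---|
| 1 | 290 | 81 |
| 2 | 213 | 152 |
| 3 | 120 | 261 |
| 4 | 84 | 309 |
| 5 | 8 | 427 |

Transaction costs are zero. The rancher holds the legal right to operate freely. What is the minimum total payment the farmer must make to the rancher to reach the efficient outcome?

$212

Left alone the rancher would choose level 5 (marginal profit stays positive).
Efficient level: k* = 2 (marginal profit ≥ marginal crop damage through 2).
The farmer must at least cover the rancher's forgone profit from cutting 5→2: 120 + 84 + 8 = 212.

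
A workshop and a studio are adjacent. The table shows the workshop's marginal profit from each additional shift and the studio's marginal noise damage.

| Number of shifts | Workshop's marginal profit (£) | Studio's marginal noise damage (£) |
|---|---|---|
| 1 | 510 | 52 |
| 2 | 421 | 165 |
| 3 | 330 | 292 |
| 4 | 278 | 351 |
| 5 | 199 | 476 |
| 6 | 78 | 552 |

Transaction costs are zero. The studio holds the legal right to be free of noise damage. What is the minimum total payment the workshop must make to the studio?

£509

Efficient level: marginal profit ≥ marginal noise damage through level 3, so k* = 3.
With the studio holding the right, the workshop must at least compensate total damage at k*: 52 + 165 + 292 = 509.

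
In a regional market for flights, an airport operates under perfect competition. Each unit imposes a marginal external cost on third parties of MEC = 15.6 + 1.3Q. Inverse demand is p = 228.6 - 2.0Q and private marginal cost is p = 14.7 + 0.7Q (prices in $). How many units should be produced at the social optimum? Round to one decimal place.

Social marginal cost = private MC + MEC = 30.3 + 2.0Q.
Set SMC = demand: 30.3 + 2.0Q = 228.6 - 2.0Q → Q* = 49.5750.

Q* = 49.6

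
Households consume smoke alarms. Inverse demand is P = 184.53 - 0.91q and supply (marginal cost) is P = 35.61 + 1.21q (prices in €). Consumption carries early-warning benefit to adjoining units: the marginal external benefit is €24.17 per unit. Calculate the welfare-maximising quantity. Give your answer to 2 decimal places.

q* = 81.65

Social marginal benefit = demand + MEB = 208.70 - 0.91q.
Set SMB = MC: 208.70 - 0.91q = 35.61 + 1.21q → q* = 81.6462.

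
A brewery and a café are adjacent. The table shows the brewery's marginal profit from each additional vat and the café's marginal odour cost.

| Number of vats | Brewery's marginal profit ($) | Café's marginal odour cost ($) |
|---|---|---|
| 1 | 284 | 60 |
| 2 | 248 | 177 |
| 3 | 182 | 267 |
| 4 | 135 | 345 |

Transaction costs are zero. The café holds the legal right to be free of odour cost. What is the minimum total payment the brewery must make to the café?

Efficient level: marginal profit ≥ marginal odour cost through level 2, so k* = 2.
With the café holding the right, the brewery must at least compensate total damage at k*: 60 + 177 = 237.

$237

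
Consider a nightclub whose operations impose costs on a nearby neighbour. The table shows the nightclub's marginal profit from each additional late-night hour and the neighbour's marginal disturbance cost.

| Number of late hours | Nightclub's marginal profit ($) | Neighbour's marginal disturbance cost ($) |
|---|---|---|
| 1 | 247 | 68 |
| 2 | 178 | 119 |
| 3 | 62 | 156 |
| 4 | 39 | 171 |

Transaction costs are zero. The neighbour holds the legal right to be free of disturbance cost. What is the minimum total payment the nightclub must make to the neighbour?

$187

Efficient level: marginal profit ≥ marginal disturbance cost through level 2, so k* = 2.
With the neighbour holding the right, the nightclub must at least compensate total damage at k*: 68 + 119 = 187.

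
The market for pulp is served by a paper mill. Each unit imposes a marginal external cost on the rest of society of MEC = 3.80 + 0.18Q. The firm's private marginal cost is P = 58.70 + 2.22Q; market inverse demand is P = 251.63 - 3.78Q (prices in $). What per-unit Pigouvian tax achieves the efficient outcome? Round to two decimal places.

Social marginal cost = private MC + MEC = 62.50 + 2.40Q.
Set SMC = demand: 62.50 + 2.40Q = 251.63 - 3.78Q → Q* = 30.6036.
The Pigouvian tax equals MEC at Q*: 3.80 + 0.18×30.6036 = 9.3086.

tax = $9.31 per unit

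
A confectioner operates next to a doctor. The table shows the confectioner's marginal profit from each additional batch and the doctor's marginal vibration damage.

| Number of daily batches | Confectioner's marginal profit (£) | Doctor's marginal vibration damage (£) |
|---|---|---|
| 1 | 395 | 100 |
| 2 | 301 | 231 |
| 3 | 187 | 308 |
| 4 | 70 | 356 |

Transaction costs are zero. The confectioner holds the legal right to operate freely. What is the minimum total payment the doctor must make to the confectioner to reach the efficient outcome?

Left alone the confectioner would choose level 4 (marginal profit stays positive).
Efficient level: k* = 2 (marginal profit ≥ marginal vibration damage through 2).
The doctor must at least cover the confectioner's forgone profit from cutting 4→2: 187 + 70 = 257.

£257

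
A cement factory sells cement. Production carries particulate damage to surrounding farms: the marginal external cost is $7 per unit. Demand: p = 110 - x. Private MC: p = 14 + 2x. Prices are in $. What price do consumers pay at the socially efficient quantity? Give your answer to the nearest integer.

Social marginal cost = private MC + MEC = 21 + 2x.
Set SMC = demand: 21 + 2x = 110 - x → x* = 29.6667.
Consumer price on the demand curve at x*: 110 − 1×29.6667 = 80.3333.

P = $80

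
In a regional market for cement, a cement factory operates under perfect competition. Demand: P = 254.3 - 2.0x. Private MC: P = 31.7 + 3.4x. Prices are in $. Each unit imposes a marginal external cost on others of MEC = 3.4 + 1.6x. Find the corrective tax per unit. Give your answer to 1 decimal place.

Social marginal cost = private MC + MEC = 35.1 + 5.0x.
Set SMC = demand: 35.1 + 5.0x = 254.3 - 2.0x → x* = 31.3143.
The Pigouvian tax equals MEC at x*: 3.4 + 1.6×31.3143 = 53.5029.

tax = $53.5 per unit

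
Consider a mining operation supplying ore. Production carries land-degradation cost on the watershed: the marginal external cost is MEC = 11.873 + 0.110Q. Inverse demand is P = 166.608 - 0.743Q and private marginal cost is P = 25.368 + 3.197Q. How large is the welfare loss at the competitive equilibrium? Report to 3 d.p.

DWL = 30.883

Market equilibrium (private): 25.368 + 3.197Q = 166.608 - 0.743Q → Q_m = 35.8477.
Social marginal cost = private MC + MEC = 37.241 + 3.307Q.
Set SMC = demand: 37.241 + 3.307Q = 166.608 - 0.743Q → Q* = 31.9425.
Height of the DWL triangle at Q_m is SMC(Q_m) − demand(Q_m) = MEC(Q_m) = 15.8162.
DWL = ½ × 3.9052 × 15.8162 = 30.8827.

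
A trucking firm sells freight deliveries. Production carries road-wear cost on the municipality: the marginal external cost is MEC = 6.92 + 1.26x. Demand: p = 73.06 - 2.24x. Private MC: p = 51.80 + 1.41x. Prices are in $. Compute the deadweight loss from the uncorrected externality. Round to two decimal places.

Market equilibrium (private): 51.80 + 1.41x = 73.06 - 2.24x → x_m = 5.8247.
Social marginal cost = private MC + MEC = 58.72 + 2.67x.
Set SMC = demand: 58.72 + 2.67x = 73.06 - 2.24x → x* = 2.9206.
Between x* and x_m the wedge SMC − demand runs linearly from 0 to MEC(x_m), so the loss is a triangle.
DWL = ½ × 2.9041 × 14.2591 = 20.7049.

DWL = $20.70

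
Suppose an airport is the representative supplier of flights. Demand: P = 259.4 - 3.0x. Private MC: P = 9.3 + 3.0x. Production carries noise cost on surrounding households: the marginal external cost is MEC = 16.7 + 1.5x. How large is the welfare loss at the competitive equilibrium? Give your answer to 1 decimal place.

DWL = 418.4

Market equilibrium (private): 9.3 + 3.0x = 259.4 - 3.0x → x_m = 41.6833.
Social marginal cost = private MC + MEC = 26.0 + 4.5x.
Set SMC = demand: 26.0 + 4.5x = 259.4 - 3.0x → x* = 31.1200.
Between x* and x_m the wedge SMC − demand runs linearly from 0 to MEC(x_m), so the loss is a triangle.
DWL = ½ × 10.5633 × 79.2250 = 418.4387.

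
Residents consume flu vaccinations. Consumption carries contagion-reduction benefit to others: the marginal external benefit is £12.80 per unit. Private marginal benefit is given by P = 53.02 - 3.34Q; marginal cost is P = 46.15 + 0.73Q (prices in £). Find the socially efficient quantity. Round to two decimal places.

Q* = 4.83

Social marginal benefit = demand + MEB = 65.82 - 3.34Q.
Set SMB = MC: 65.82 - 3.34Q = 46.15 + 0.73Q → Q* = 4.8329.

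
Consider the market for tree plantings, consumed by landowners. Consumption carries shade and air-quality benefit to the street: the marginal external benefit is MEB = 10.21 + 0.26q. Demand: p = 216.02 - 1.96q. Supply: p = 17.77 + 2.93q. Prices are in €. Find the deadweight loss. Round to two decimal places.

Market equilibrium (private): 17.77 + 2.93q = 216.02 - 1.96q → q_m = 40.5419.
Social marginal benefit = demand + MEB = 226.23 - 1.70q.
Set SMB = MC: 226.23 - 1.70q = 17.77 + 2.93q → q* = 45.0238.
Height of the DWL triangle at q_m is SMB(q_m) − MC(q_m) = MEB(q_m) = 20.7509.
DWL = ½ × 4.4819 × 20.7509 = 46.5017.

DWL = €46.50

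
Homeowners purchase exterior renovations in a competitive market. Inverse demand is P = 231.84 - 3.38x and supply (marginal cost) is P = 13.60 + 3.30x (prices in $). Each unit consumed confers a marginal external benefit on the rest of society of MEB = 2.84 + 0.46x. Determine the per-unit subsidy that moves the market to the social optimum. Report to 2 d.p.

Social marginal benefit = demand + MEB = 234.68 - 2.92x.
Set SMB = MC: 234.68 - 2.92x = 13.60 + 3.30x → x* = 35.5434.
The Pigouvian subsidy equals MEB at x*: 2.84 + 0.46×35.5434 = 19.1900.

subsidy = $19.19 per unit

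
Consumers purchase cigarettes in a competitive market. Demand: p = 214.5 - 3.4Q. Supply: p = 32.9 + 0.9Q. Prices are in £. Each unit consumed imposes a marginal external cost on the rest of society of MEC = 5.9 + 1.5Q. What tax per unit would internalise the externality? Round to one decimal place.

tax = £51.3 per unit

Social marginal benefit = demand − MEC = 208.6 - 4.9Q.
Set SMB = MC: 208.6 - 4.9Q = 32.9 + 0.9Q → Q* = 30.2931.
The Pigouvian tax equals MEC at Q*: 5.9 + 1.5×30.2931 = 51.3397.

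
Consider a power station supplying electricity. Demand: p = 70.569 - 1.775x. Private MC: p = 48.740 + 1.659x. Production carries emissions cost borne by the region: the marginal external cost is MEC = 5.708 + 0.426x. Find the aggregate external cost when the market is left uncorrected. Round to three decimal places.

44.891

Market equilibrium (private): 48.740 + 1.659x = 70.569 - 1.775x → x_m = 6.3567.
Total external cost = ∫₀^{x_m} (5.708 + 0.426x) dx = 5.708×6.3567 + ½×0.426×6.3567² = 44.8909.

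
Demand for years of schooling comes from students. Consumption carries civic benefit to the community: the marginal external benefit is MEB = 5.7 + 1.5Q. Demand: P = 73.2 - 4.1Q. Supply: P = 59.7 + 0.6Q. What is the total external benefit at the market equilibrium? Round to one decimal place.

Market equilibrium (private): 59.7 + 0.6Q = 73.2 - 4.1Q → Q_m = 2.8723.
Total external benefit = ∫₀^{Q_m} (5.7 + 1.5Q) dQ = 5.7×2.8723 + ½×1.5×2.8723² = 22.5597.

22.6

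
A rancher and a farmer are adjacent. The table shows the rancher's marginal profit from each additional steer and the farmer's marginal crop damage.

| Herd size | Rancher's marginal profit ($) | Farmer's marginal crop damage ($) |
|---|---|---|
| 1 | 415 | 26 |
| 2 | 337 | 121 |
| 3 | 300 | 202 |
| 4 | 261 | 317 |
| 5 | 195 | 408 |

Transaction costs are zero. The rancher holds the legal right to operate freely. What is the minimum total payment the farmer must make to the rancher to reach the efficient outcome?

Left alone the rancher would choose level 5 (marginal profit stays positive).
Efficient level: k* = 3 (marginal profit ≥ marginal crop damage through 3).
The farmer must at least cover the rancher's forgone profit from cutting 5→3: 261 + 195 = 456.

$456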